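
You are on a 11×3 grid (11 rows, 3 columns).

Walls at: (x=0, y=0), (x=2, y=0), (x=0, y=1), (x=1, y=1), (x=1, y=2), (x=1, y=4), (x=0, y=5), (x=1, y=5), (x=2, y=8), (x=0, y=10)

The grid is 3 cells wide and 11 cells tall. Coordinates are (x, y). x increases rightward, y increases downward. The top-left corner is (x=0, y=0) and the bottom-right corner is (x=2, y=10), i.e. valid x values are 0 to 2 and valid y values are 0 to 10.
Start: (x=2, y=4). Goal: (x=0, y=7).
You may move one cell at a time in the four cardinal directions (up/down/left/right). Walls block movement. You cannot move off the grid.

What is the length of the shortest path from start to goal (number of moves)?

BFS from (x=2, y=4) until reaching (x=0, y=7):
  Distance 0: (x=2, y=4)
  Distance 1: (x=2, y=3), (x=2, y=5)
  Distance 2: (x=2, y=2), (x=1, y=3), (x=2, y=6)
  Distance 3: (x=2, y=1), (x=0, y=3), (x=1, y=6), (x=2, y=7)
  Distance 4: (x=0, y=2), (x=0, y=4), (x=0, y=6), (x=1, y=7)
  Distance 5: (x=0, y=7), (x=1, y=8)  <- goal reached here
One shortest path (5 moves): (x=2, y=4) -> (x=2, y=5) -> (x=2, y=6) -> (x=1, y=6) -> (x=0, y=6) -> (x=0, y=7)

Answer: Shortest path length: 5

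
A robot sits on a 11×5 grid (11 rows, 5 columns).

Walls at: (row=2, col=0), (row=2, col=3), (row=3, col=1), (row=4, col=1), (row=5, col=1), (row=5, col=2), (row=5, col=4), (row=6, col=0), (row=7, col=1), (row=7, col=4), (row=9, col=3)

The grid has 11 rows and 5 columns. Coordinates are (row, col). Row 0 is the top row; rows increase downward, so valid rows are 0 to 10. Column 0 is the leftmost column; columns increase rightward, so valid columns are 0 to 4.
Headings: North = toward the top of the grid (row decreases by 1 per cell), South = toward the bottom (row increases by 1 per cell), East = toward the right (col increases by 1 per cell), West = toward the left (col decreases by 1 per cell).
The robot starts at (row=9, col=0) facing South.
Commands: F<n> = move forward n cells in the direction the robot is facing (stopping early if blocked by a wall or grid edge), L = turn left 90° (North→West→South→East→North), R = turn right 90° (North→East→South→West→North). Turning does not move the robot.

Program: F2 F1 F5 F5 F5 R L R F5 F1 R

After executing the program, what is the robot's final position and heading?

Start: (row=9, col=0), facing South
  F2: move forward 1/2 (blocked), now at (row=10, col=0)
  F1: move forward 0/1 (blocked), now at (row=10, col=0)
  [×3]F5: move forward 0/5 (blocked), now at (row=10, col=0)
  R: turn right, now facing West
  L: turn left, now facing South
  R: turn right, now facing West
  F5: move forward 0/5 (blocked), now at (row=10, col=0)
  F1: move forward 0/1 (blocked), now at (row=10, col=0)
  R: turn right, now facing North
Final: (row=10, col=0), facing North

Answer: Final position: (row=10, col=0), facing North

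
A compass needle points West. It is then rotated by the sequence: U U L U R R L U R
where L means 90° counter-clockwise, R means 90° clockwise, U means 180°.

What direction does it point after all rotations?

Start: West
  U (U-turn (180°)) -> East
  U (U-turn (180°)) -> West
  L (left (90° counter-clockwise)) -> South
  U (U-turn (180°)) -> North
  R (right (90° clockwise)) -> East
  R (right (90° clockwise)) -> South
  L (left (90° counter-clockwise)) -> East
  U (U-turn (180°)) -> West
  R (right (90° clockwise)) -> North
Final: North

Answer: Final heading: North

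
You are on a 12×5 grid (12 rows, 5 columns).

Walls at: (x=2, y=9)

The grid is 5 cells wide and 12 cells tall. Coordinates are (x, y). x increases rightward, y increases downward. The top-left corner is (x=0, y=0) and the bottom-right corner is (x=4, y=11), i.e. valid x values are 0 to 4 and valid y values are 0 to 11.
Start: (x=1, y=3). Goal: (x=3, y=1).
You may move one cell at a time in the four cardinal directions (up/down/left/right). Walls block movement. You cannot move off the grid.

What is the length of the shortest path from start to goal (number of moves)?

BFS from (x=1, y=3) until reaching (x=3, y=1):
  Distance 0: (x=1, y=3)
  Distance 1: (x=1, y=2), (x=0, y=3), (x=2, y=3), (x=1, y=4)
  Distance 2: (x=1, y=1), (x=0, y=2), (x=2, y=2), (x=3, y=3), (x=0, y=4), (x=2, y=4), (x=1, y=5)
  Distance 3: (x=1, y=0), (x=0, y=1), (x=2, y=1), (x=3, y=2), (x=4, y=3), (x=3, y=4), (x=0, y=5), (x=2, y=5), (x=1, y=6)
  Distance 4: (x=0, y=0), (x=2, y=0), (x=3, y=1), (x=4, y=2), (x=4, y=4), (x=3, y=5), (x=0, y=6), (x=2, y=6), (x=1, y=7)  <- goal reached here
One shortest path (4 moves): (x=1, y=3) -> (x=2, y=3) -> (x=3, y=3) -> (x=3, y=2) -> (x=3, y=1)

Answer: Shortest path length: 4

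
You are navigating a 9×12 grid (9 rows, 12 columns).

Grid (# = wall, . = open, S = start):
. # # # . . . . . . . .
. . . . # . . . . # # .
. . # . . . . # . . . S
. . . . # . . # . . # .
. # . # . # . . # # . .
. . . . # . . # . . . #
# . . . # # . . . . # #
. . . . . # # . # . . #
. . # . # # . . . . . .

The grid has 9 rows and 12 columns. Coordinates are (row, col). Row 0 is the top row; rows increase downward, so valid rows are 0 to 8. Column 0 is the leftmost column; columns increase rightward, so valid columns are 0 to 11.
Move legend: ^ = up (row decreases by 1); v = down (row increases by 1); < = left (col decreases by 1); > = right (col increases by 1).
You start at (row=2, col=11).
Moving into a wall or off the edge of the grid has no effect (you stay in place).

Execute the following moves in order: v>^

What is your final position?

Answer: Final position: (row=2, col=11)

Derivation:
Start: (row=2, col=11)
  v (down): (row=2, col=11) -> (row=3, col=11)
  > (right): blocked, stay at (row=3, col=11)
  ^ (up): (row=3, col=11) -> (row=2, col=11)
Final: (row=2, col=11)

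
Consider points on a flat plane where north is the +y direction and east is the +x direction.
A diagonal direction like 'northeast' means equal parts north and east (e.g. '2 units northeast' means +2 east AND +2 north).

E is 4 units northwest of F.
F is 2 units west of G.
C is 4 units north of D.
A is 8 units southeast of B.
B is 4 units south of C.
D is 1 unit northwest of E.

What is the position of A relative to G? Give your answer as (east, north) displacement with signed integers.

Place G at the origin (east=0, north=0).
  F is 2 units west of G: delta (east=-2, north=+0); F at (east=-2, north=0).
  E is 4 units northwest of F: delta (east=-4, north=+4); E at (east=-6, north=4).
  D is 1 unit northwest of E: delta (east=-1, north=+1); D at (east=-7, north=5).
  C is 4 units north of D: delta (east=+0, north=+4); C at (east=-7, north=9).
  B is 4 units south of C: delta (east=+0, north=-4); B at (east=-7, north=5).
  A is 8 units southeast of B: delta (east=+8, north=-8); A at (east=1, north=-3).
Therefore A relative to G: (east=1, north=-3).

Answer: A is at (east=1, north=-3) relative to G.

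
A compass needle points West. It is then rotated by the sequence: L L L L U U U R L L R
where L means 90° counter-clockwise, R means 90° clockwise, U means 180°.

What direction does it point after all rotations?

Start: West
  L (left (90° counter-clockwise)) -> South
  L (left (90° counter-clockwise)) -> East
  L (left (90° counter-clockwise)) -> North
  L (left (90° counter-clockwise)) -> West
  U (U-turn (180°)) -> East
  U (U-turn (180°)) -> West
  U (U-turn (180°)) -> East
  R (right (90° clockwise)) -> South
  L (left (90° counter-clockwise)) -> East
  L (left (90° counter-clockwise)) -> North
  R (right (90° clockwise)) -> East
Final: East

Answer: Final heading: East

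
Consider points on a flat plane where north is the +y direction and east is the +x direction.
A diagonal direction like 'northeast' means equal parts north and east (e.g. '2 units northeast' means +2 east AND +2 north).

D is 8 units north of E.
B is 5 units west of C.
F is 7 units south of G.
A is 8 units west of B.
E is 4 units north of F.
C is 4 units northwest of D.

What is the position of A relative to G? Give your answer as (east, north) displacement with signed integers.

Place G at the origin (east=0, north=0).
  F is 7 units south of G: delta (east=+0, north=-7); F at (east=0, north=-7).
  E is 4 units north of F: delta (east=+0, north=+4); E at (east=0, north=-3).
  D is 8 units north of E: delta (east=+0, north=+8); D at (east=0, north=5).
  C is 4 units northwest of D: delta (east=-4, north=+4); C at (east=-4, north=9).
  B is 5 units west of C: delta (east=-5, north=+0); B at (east=-9, north=9).
  A is 8 units west of B: delta (east=-8, north=+0); A at (east=-17, north=9).
Therefore A relative to G: (east=-17, north=9).

Answer: A is at (east=-17, north=9) relative to G.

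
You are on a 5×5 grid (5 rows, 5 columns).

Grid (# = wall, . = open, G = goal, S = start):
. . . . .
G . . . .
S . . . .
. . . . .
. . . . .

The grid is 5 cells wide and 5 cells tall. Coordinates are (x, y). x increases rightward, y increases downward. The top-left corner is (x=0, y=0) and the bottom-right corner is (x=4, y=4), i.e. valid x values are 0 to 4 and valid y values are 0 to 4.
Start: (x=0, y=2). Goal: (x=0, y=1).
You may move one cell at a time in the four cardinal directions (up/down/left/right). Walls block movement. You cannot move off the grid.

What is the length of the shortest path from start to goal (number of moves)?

Answer: Shortest path length: 1

Derivation:
BFS from (x=0, y=2) until reaching (x=0, y=1):
  Distance 0: (x=0, y=2)
  Distance 1: (x=0, y=1), (x=1, y=2), (x=0, y=3)  <- goal reached here
One shortest path (1 moves): (x=0, y=2) -> (x=0, y=1)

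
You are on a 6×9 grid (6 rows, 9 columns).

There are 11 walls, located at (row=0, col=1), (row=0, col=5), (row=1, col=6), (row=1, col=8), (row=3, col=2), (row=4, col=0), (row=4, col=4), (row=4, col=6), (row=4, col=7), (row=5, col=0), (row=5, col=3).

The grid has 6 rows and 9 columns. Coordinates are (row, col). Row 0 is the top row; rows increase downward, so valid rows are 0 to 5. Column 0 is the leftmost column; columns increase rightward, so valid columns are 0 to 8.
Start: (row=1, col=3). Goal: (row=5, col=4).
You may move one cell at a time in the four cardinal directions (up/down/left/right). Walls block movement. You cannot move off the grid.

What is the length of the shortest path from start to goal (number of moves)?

BFS from (row=1, col=3) until reaching (row=5, col=4):
  Distance 0: (row=1, col=3)
  Distance 1: (row=0, col=3), (row=1, col=2), (row=1, col=4), (row=2, col=3)
  Distance 2: (row=0, col=2), (row=0, col=4), (row=1, col=1), (row=1, col=5), (row=2, col=2), (row=2, col=4), (row=3, col=3)
  Distance 3: (row=1, col=0), (row=2, col=1), (row=2, col=5), (row=3, col=4), (row=4, col=3)
  Distance 4: (row=0, col=0), (row=2, col=0), (row=2, col=6), (row=3, col=1), (row=3, col=5), (row=4, col=2)
  Distance 5: (row=2, col=7), (row=3, col=0), (row=3, col=6), (row=4, col=1), (row=4, col=5), (row=5, col=2)
  Distance 6: (row=1, col=7), (row=2, col=8), (row=3, col=7), (row=5, col=1), (row=5, col=5)
  Distance 7: (row=0, col=7), (row=3, col=8), (row=5, col=4), (row=5, col=6)  <- goal reached here
One shortest path (7 moves): (row=1, col=3) -> (row=1, col=4) -> (row=1, col=5) -> (row=2, col=5) -> (row=3, col=5) -> (row=4, col=5) -> (row=5, col=5) -> (row=5, col=4)

Answer: Shortest path length: 7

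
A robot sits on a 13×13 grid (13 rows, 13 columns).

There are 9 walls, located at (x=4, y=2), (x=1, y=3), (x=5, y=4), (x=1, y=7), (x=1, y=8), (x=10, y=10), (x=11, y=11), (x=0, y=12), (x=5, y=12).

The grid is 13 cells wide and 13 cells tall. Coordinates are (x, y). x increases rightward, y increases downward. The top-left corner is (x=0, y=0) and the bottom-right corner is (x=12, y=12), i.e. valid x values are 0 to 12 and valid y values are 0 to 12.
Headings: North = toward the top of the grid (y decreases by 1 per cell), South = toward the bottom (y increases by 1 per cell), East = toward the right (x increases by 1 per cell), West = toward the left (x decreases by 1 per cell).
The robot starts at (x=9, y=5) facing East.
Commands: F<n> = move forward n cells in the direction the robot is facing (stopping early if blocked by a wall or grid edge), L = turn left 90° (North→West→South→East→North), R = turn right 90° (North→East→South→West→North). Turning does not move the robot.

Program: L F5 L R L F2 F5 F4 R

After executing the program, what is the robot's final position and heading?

Answer: Final position: (x=0, y=0), facing North

Derivation:
Start: (x=9, y=5), facing East
  L: turn left, now facing North
  F5: move forward 5, now at (x=9, y=0)
  L: turn left, now facing West
  R: turn right, now facing North
  L: turn left, now facing West
  F2: move forward 2, now at (x=7, y=0)
  F5: move forward 5, now at (x=2, y=0)
  F4: move forward 2/4 (blocked), now at (x=0, y=0)
  R: turn right, now facing North
Final: (x=0, y=0), facing North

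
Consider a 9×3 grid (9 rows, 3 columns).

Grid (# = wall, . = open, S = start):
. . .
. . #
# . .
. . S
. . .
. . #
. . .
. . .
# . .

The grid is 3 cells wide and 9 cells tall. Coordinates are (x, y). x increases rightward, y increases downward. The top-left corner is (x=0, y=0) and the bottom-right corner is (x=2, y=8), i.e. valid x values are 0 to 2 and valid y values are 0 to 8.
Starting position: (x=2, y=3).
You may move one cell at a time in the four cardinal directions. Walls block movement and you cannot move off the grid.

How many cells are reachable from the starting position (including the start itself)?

Answer: Reachable cells: 23

Derivation:
BFS flood-fill from (x=2, y=3):
  Distance 0: (x=2, y=3)
  Distance 1: (x=2, y=2), (x=1, y=3), (x=2, y=4)
  Distance 2: (x=1, y=2), (x=0, y=3), (x=1, y=4)
  Distance 3: (x=1, y=1), (x=0, y=4), (x=1, y=5)
  Distance 4: (x=1, y=0), (x=0, y=1), (x=0, y=5), (x=1, y=6)
  Distance 5: (x=0, y=0), (x=2, y=0), (x=0, y=6), (x=2, y=6), (x=1, y=7)
  Distance 6: (x=0, y=7), (x=2, y=7), (x=1, y=8)
  Distance 7: (x=2, y=8)
Total reachable: 23 (grid has 23 open cells total)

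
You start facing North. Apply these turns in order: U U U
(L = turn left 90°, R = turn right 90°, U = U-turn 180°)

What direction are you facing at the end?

Answer: Final heading: South

Derivation:
Start: North
  U (U-turn (180°)) -> South
  U (U-turn (180°)) -> North
  U (U-turn (180°)) -> South
Final: South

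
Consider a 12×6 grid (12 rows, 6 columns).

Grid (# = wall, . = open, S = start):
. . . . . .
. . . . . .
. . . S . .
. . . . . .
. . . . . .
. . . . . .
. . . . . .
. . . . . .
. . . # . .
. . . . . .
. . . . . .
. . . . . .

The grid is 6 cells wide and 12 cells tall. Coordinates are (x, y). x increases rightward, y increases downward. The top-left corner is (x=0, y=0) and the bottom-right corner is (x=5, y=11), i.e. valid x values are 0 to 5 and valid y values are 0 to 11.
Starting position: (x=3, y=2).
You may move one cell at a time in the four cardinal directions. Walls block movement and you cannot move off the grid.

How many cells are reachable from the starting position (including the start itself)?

BFS flood-fill from (x=3, y=2):
  Distance 0: (x=3, y=2)
  Distance 1: (x=3, y=1), (x=2, y=2), (x=4, y=2), (x=3, y=3)
  Distance 2: (x=3, y=0), (x=2, y=1), (x=4, y=1), (x=1, y=2), (x=5, y=2), (x=2, y=3), (x=4, y=3), (x=3, y=4)
  Distance 3: (x=2, y=0), (x=4, y=0), (x=1, y=1), (x=5, y=1), (x=0, y=2), (x=1, y=3), (x=5, y=3), (x=2, y=4), (x=4, y=4), (x=3, y=5)
  Distance 4: (x=1, y=0), (x=5, y=0), (x=0, y=1), (x=0, y=3), (x=1, y=4), (x=5, y=4), (x=2, y=5), (x=4, y=5), (x=3, y=6)
  Distance 5: (x=0, y=0), (x=0, y=4), (x=1, y=5), (x=5, y=5), (x=2, y=6), (x=4, y=6), (x=3, y=7)
  Distance 6: (x=0, y=5), (x=1, y=6), (x=5, y=6), (x=2, y=7), (x=4, y=7)
  Distance 7: (x=0, y=6), (x=1, y=7), (x=5, y=7), (x=2, y=8), (x=4, y=8)
  Distance 8: (x=0, y=7), (x=1, y=8), (x=5, y=8), (x=2, y=9), (x=4, y=9)
  Distance 9: (x=0, y=8), (x=1, y=9), (x=3, y=9), (x=5, y=9), (x=2, y=10), (x=4, y=10)
  Distance 10: (x=0, y=9), (x=1, y=10), (x=3, y=10), (x=5, y=10), (x=2, y=11), (x=4, y=11)
  Distance 11: (x=0, y=10), (x=1, y=11), (x=3, y=11), (x=5, y=11)
  Distance 12: (x=0, y=11)
Total reachable: 71 (grid has 71 open cells total)

Answer: Reachable cells: 71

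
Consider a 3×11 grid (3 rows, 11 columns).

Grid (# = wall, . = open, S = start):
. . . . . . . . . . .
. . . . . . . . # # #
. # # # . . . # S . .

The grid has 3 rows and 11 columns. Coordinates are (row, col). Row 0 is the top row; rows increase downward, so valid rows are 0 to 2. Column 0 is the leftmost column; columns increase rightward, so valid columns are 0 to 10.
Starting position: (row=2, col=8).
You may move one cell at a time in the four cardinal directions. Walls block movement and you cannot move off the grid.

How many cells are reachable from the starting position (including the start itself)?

Answer: Reachable cells: 3

Derivation:
BFS flood-fill from (row=2, col=8):
  Distance 0: (row=2, col=8)
  Distance 1: (row=2, col=9)
  Distance 2: (row=2, col=10)
Total reachable: 3 (grid has 26 open cells total)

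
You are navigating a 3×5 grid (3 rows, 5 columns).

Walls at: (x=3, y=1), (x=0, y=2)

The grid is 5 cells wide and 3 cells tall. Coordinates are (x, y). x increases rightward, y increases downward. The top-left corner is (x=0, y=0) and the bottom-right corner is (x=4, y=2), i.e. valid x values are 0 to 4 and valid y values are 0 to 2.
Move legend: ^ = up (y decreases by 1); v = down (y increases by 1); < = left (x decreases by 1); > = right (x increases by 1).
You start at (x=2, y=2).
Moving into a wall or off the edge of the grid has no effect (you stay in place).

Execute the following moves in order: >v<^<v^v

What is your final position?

Start: (x=2, y=2)
  > (right): (x=2, y=2) -> (x=3, y=2)
  v (down): blocked, stay at (x=3, y=2)
  < (left): (x=3, y=2) -> (x=2, y=2)
  ^ (up): (x=2, y=2) -> (x=2, y=1)
  < (left): (x=2, y=1) -> (x=1, y=1)
  v (down): (x=1, y=1) -> (x=1, y=2)
  ^ (up): (x=1, y=2) -> (x=1, y=1)
  v (down): (x=1, y=1) -> (x=1, y=2)
Final: (x=1, y=2)

Answer: Final position: (x=1, y=2)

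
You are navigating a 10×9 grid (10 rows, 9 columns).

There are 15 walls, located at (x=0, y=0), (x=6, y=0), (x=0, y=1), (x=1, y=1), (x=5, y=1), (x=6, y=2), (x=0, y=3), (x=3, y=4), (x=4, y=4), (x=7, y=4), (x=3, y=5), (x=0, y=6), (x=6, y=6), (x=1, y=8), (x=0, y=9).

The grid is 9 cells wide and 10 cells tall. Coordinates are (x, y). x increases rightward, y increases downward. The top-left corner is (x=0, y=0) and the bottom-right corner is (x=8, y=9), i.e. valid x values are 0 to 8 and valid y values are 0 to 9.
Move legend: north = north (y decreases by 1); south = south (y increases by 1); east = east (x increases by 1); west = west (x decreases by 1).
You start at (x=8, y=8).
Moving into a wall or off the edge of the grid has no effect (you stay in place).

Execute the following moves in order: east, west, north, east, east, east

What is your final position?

Start: (x=8, y=8)
  east (east): blocked, stay at (x=8, y=8)
  west (west): (x=8, y=8) -> (x=7, y=8)
  north (north): (x=7, y=8) -> (x=7, y=7)
  east (east): (x=7, y=7) -> (x=8, y=7)
  east (east): blocked, stay at (x=8, y=7)
  east (east): blocked, stay at (x=8, y=7)
Final: (x=8, y=7)

Answer: Final position: (x=8, y=7)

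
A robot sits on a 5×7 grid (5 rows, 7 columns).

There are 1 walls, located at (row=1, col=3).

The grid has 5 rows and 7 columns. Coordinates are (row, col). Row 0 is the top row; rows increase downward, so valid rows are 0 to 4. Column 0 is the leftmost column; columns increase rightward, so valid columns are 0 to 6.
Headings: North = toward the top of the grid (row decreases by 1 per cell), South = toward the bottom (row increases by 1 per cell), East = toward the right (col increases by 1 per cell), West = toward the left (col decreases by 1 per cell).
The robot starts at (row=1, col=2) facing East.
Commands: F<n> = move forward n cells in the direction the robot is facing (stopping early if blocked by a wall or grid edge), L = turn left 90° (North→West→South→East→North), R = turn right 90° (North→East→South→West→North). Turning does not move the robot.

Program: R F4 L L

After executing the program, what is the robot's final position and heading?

Answer: Final position: (row=4, col=2), facing North

Derivation:
Start: (row=1, col=2), facing East
  R: turn right, now facing South
  F4: move forward 3/4 (blocked), now at (row=4, col=2)
  L: turn left, now facing East
  L: turn left, now facing North
Final: (row=4, col=2), facing North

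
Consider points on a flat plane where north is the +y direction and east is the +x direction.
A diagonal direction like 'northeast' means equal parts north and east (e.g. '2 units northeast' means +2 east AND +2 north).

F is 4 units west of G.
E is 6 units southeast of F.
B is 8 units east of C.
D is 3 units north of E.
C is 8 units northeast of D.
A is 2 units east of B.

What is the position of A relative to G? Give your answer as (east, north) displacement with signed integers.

Answer: A is at (east=20, north=5) relative to G.

Derivation:
Place G at the origin (east=0, north=0).
  F is 4 units west of G: delta (east=-4, north=+0); F at (east=-4, north=0).
  E is 6 units southeast of F: delta (east=+6, north=-6); E at (east=2, north=-6).
  D is 3 units north of E: delta (east=+0, north=+3); D at (east=2, north=-3).
  C is 8 units northeast of D: delta (east=+8, north=+8); C at (east=10, north=5).
  B is 8 units east of C: delta (east=+8, north=+0); B at (east=18, north=5).
  A is 2 units east of B: delta (east=+2, north=+0); A at (east=20, north=5).
Therefore A relative to G: (east=20, north=5).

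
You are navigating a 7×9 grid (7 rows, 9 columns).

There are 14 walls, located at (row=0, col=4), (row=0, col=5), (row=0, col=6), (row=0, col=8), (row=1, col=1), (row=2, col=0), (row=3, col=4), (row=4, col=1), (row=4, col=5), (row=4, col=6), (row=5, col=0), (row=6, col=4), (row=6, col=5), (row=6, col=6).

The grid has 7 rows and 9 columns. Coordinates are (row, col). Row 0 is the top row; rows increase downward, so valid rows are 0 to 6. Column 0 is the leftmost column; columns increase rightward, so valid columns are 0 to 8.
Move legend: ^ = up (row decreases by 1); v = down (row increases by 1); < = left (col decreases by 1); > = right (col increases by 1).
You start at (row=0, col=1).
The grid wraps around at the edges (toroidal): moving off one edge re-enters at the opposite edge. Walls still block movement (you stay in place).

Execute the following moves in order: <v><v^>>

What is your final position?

Start: (row=0, col=1)
  < (left): (row=0, col=1) -> (row=0, col=0)
  v (down): (row=0, col=0) -> (row=1, col=0)
  > (right): blocked, stay at (row=1, col=0)
  < (left): (row=1, col=0) -> (row=1, col=8)
  v (down): (row=1, col=8) -> (row=2, col=8)
  ^ (up): (row=2, col=8) -> (row=1, col=8)
  > (right): (row=1, col=8) -> (row=1, col=0)
  > (right): blocked, stay at (row=1, col=0)
Final: (row=1, col=0)

Answer: Final position: (row=1, col=0)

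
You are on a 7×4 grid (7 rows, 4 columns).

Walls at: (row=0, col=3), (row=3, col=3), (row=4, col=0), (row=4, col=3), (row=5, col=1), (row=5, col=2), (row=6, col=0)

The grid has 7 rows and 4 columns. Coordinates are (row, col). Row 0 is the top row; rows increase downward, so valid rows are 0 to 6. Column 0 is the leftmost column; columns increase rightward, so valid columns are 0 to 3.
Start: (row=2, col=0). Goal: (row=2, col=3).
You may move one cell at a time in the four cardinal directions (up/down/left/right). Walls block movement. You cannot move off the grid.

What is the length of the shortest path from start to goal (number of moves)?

BFS from (row=2, col=0) until reaching (row=2, col=3):
  Distance 0: (row=2, col=0)
  Distance 1: (row=1, col=0), (row=2, col=1), (row=3, col=0)
  Distance 2: (row=0, col=0), (row=1, col=1), (row=2, col=2), (row=3, col=1)
  Distance 3: (row=0, col=1), (row=1, col=2), (row=2, col=3), (row=3, col=2), (row=4, col=1)  <- goal reached here
One shortest path (3 moves): (row=2, col=0) -> (row=2, col=1) -> (row=2, col=2) -> (row=2, col=3)

Answer: Shortest path length: 3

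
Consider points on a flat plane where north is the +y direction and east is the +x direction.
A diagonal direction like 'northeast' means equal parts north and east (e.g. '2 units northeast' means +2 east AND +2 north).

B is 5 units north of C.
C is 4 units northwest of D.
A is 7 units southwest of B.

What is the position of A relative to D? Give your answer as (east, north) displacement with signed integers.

Place D at the origin (east=0, north=0).
  C is 4 units northwest of D: delta (east=-4, north=+4); C at (east=-4, north=4).
  B is 5 units north of C: delta (east=+0, north=+5); B at (east=-4, north=9).
  A is 7 units southwest of B: delta (east=-7, north=-7); A at (east=-11, north=2).
Therefore A relative to D: (east=-11, north=2).

Answer: A is at (east=-11, north=2) relative to D.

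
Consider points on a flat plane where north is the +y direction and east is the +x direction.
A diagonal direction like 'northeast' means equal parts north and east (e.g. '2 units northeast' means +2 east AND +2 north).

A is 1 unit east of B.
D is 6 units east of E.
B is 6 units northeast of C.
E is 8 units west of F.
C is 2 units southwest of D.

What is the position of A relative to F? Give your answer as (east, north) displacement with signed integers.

Place F at the origin (east=0, north=0).
  E is 8 units west of F: delta (east=-8, north=+0); E at (east=-8, north=0).
  D is 6 units east of E: delta (east=+6, north=+0); D at (east=-2, north=0).
  C is 2 units southwest of D: delta (east=-2, north=-2); C at (east=-4, north=-2).
  B is 6 units northeast of C: delta (east=+6, north=+6); B at (east=2, north=4).
  A is 1 unit east of B: delta (east=+1, north=+0); A at (east=3, north=4).
Therefore A relative to F: (east=3, north=4).

Answer: A is at (east=3, north=4) relative to F.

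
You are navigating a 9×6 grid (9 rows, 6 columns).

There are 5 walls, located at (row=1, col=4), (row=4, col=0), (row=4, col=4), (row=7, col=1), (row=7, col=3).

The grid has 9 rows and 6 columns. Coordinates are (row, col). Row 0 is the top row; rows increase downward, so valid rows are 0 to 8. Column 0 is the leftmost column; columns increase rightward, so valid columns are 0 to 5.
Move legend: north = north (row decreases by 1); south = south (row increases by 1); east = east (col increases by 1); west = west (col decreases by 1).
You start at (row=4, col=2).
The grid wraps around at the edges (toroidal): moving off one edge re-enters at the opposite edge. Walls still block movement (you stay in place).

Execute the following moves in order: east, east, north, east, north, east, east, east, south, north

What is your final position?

Answer: Final position: (row=2, col=1)

Derivation:
Start: (row=4, col=2)
  east (east): (row=4, col=2) -> (row=4, col=3)
  east (east): blocked, stay at (row=4, col=3)
  north (north): (row=4, col=3) -> (row=3, col=3)
  east (east): (row=3, col=3) -> (row=3, col=4)
  north (north): (row=3, col=4) -> (row=2, col=4)
  east (east): (row=2, col=4) -> (row=2, col=5)
  east (east): (row=2, col=5) -> (row=2, col=0)
  east (east): (row=2, col=0) -> (row=2, col=1)
  south (south): (row=2, col=1) -> (row=3, col=1)
  north (north): (row=3, col=1) -> (row=2, col=1)
Final: (row=2, col=1)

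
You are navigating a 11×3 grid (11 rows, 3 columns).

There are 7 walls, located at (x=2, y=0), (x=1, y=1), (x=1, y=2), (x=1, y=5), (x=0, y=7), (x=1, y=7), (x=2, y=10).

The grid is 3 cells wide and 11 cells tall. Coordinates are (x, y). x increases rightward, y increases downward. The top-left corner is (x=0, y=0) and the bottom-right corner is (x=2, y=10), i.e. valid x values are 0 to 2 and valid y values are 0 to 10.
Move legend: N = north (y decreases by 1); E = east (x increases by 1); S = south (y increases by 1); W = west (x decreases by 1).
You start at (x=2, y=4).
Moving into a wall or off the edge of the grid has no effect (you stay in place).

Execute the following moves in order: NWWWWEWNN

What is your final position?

Start: (x=2, y=4)
  N (north): (x=2, y=4) -> (x=2, y=3)
  W (west): (x=2, y=3) -> (x=1, y=3)
  W (west): (x=1, y=3) -> (x=0, y=3)
  W (west): blocked, stay at (x=0, y=3)
  W (west): blocked, stay at (x=0, y=3)
  E (east): (x=0, y=3) -> (x=1, y=3)
  W (west): (x=1, y=3) -> (x=0, y=3)
  N (north): (x=0, y=3) -> (x=0, y=2)
  N (north): (x=0, y=2) -> (x=0, y=1)
Final: (x=0, y=1)

Answer: Final position: (x=0, y=1)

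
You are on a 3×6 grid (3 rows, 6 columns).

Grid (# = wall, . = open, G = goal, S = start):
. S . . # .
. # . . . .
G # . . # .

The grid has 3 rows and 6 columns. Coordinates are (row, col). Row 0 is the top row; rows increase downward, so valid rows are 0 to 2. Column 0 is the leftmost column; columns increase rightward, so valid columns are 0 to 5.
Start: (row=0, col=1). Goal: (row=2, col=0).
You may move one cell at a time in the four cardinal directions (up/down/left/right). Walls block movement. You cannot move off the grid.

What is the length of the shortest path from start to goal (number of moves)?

Answer: Shortest path length: 3

Derivation:
BFS from (row=0, col=1) until reaching (row=2, col=0):
  Distance 0: (row=0, col=1)
  Distance 1: (row=0, col=0), (row=0, col=2)
  Distance 2: (row=0, col=3), (row=1, col=0), (row=1, col=2)
  Distance 3: (row=1, col=3), (row=2, col=0), (row=2, col=2)  <- goal reached here
One shortest path (3 moves): (row=0, col=1) -> (row=0, col=0) -> (row=1, col=0) -> (row=2, col=0)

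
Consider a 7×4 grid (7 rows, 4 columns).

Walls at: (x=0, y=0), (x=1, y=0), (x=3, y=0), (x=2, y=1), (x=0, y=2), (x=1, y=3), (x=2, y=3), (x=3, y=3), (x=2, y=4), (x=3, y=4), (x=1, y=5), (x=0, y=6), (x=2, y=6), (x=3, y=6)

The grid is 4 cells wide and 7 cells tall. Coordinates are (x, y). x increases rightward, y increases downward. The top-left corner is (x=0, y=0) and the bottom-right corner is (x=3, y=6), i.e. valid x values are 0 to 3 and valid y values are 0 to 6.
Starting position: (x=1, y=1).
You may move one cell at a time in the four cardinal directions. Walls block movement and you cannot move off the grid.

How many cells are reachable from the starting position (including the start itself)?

BFS flood-fill from (x=1, y=1):
  Distance 0: (x=1, y=1)
  Distance 1: (x=0, y=1), (x=1, y=2)
  Distance 2: (x=2, y=2)
  Distance 3: (x=3, y=2)
  Distance 4: (x=3, y=1)
Total reachable: 6 (grid has 14 open cells total)

Answer: Reachable cells: 6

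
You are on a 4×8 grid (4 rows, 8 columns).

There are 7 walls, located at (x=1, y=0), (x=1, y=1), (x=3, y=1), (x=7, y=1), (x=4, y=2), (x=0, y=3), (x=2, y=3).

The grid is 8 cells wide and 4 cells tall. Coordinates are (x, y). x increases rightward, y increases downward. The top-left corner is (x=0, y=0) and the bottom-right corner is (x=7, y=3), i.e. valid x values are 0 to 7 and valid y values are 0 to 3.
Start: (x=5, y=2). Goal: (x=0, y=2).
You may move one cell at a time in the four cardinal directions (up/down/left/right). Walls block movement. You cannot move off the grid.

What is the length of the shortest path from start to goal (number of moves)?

BFS from (x=5, y=2) until reaching (x=0, y=2):
  Distance 0: (x=5, y=2)
  Distance 1: (x=5, y=1), (x=6, y=2), (x=5, y=3)
  Distance 2: (x=5, y=0), (x=4, y=1), (x=6, y=1), (x=7, y=2), (x=4, y=3), (x=6, y=3)
  Distance 3: (x=4, y=0), (x=6, y=0), (x=3, y=3), (x=7, y=3)
  Distance 4: (x=3, y=0), (x=7, y=0), (x=3, y=2)
  Distance 5: (x=2, y=0), (x=2, y=2)
  Distance 6: (x=2, y=1), (x=1, y=2)
  Distance 7: (x=0, y=2), (x=1, y=3)  <- goal reached here
One shortest path (7 moves): (x=5, y=2) -> (x=5, y=3) -> (x=4, y=3) -> (x=3, y=3) -> (x=3, y=2) -> (x=2, y=2) -> (x=1, y=2) -> (x=0, y=2)

Answer: Shortest path length: 7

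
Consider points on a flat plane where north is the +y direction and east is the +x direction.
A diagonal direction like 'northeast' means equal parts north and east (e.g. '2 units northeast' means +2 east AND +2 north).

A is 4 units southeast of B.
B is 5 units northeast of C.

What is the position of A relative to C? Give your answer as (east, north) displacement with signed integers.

Answer: A is at (east=9, north=1) relative to C.

Derivation:
Place C at the origin (east=0, north=0).
  B is 5 units northeast of C: delta (east=+5, north=+5); B at (east=5, north=5).
  A is 4 units southeast of B: delta (east=+4, north=-4); A at (east=9, north=1).
Therefore A relative to C: (east=9, north=1).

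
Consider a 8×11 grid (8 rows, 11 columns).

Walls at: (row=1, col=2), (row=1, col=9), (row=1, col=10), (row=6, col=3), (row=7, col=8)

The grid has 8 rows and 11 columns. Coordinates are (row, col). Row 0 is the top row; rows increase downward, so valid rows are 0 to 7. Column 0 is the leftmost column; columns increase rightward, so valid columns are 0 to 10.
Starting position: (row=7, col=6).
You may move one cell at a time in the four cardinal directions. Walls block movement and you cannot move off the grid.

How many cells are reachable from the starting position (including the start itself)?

BFS flood-fill from (row=7, col=6):
  Distance 0: (row=7, col=6)
  Distance 1: (row=6, col=6), (row=7, col=5), (row=7, col=7)
  Distance 2: (row=5, col=6), (row=6, col=5), (row=6, col=7), (row=7, col=4)
  Distance 3: (row=4, col=6), (row=5, col=5), (row=5, col=7), (row=6, col=4), (row=6, col=8), (row=7, col=3)
  Distance 4: (row=3, col=6), (row=4, col=5), (row=4, col=7), (row=5, col=4), (row=5, col=8), (row=6, col=9), (row=7, col=2)
  Distance 5: (row=2, col=6), (row=3, col=5), (row=3, col=7), (row=4, col=4), (row=4, col=8), (row=5, col=3), (row=5, col=9), (row=6, col=2), (row=6, col=10), (row=7, col=1), (row=7, col=9)
  Distance 6: (row=1, col=6), (row=2, col=5), (row=2, col=7), (row=3, col=4), (row=3, col=8), (row=4, col=3), (row=4, col=9), (row=5, col=2), (row=5, col=10), (row=6, col=1), (row=7, col=0), (row=7, col=10)
  Distance 7: (row=0, col=6), (row=1, col=5), (row=1, col=7), (row=2, col=4), (row=2, col=8), (row=3, col=3), (row=3, col=9), (row=4, col=2), (row=4, col=10), (row=5, col=1), (row=6, col=0)
  Distance 8: (row=0, col=5), (row=0, col=7), (row=1, col=4), (row=1, col=8), (row=2, col=3), (row=2, col=9), (row=3, col=2), (row=3, col=10), (row=4, col=1), (row=5, col=0)
  Distance 9: (row=0, col=4), (row=0, col=8), (row=1, col=3), (row=2, col=2), (row=2, col=10), (row=3, col=1), (row=4, col=0)
  Distance 10: (row=0, col=3), (row=0, col=9), (row=2, col=1), (row=3, col=0)
  Distance 11: (row=0, col=2), (row=0, col=10), (row=1, col=1), (row=2, col=0)
  Distance 12: (row=0, col=1), (row=1, col=0)
  Distance 13: (row=0, col=0)
Total reachable: 83 (grid has 83 open cells total)

Answer: Reachable cells: 83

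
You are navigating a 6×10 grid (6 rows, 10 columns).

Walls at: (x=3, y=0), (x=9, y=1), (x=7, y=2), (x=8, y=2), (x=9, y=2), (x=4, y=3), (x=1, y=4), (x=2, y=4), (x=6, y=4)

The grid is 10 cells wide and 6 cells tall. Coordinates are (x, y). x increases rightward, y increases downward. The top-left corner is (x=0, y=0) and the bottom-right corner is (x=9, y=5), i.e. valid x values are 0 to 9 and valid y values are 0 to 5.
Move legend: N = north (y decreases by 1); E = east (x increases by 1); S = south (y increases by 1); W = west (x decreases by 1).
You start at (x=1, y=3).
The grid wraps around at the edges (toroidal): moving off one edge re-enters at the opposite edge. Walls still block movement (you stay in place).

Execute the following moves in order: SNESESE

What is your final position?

Start: (x=1, y=3)
  S (south): blocked, stay at (x=1, y=3)
  N (north): (x=1, y=3) -> (x=1, y=2)
  E (east): (x=1, y=2) -> (x=2, y=2)
  S (south): (x=2, y=2) -> (x=2, y=3)
  E (east): (x=2, y=3) -> (x=3, y=3)
  S (south): (x=3, y=3) -> (x=3, y=4)
  E (east): (x=3, y=4) -> (x=4, y=4)
Final: (x=4, y=4)

Answer: Final position: (x=4, y=4)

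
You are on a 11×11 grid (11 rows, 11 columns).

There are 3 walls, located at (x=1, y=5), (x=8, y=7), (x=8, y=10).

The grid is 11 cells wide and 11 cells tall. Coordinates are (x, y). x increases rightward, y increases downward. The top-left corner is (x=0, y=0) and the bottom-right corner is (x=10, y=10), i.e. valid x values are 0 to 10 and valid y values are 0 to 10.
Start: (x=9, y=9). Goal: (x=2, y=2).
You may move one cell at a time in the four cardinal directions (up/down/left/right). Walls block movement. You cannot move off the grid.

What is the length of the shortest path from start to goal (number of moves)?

Answer: Shortest path length: 14

Derivation:
BFS from (x=9, y=9) until reaching (x=2, y=2):
  Distance 0: (x=9, y=9)
  Distance 1: (x=9, y=8), (x=8, y=9), (x=10, y=9), (x=9, y=10)
  Distance 2: (x=9, y=7), (x=8, y=8), (x=10, y=8), (x=7, y=9), (x=10, y=10)
  Distance 3: (x=9, y=6), (x=10, y=7), (x=7, y=8), (x=6, y=9), (x=7, y=10)
  Distance 4: (x=9, y=5), (x=8, y=6), (x=10, y=6), (x=7, y=7), (x=6, y=8), (x=5, y=9), (x=6, y=10)
  Distance 5: (x=9, y=4), (x=8, y=5), (x=10, y=5), (x=7, y=6), (x=6, y=7), (x=5, y=8), (x=4, y=9), (x=5, y=10)
  Distance 6: (x=9, y=3), (x=8, y=4), (x=10, y=4), (x=7, y=5), (x=6, y=6), (x=5, y=7), (x=4, y=8), (x=3, y=9), (x=4, y=10)
  Distance 7: (x=9, y=2), (x=8, y=3), (x=10, y=3), (x=7, y=4), (x=6, y=5), (x=5, y=6), (x=4, y=7), (x=3, y=8), (x=2, y=9), (x=3, y=10)
  Distance 8: (x=9, y=1), (x=8, y=2), (x=10, y=2), (x=7, y=3), (x=6, y=4), (x=5, y=5), (x=4, y=6), (x=3, y=7), (x=2, y=8), (x=1, y=9), (x=2, y=10)
  Distance 9: (x=9, y=0), (x=8, y=1), (x=10, y=1), (x=7, y=2), (x=6, y=3), (x=5, y=4), (x=4, y=5), (x=3, y=6), (x=2, y=7), (x=1, y=8), (x=0, y=9), (x=1, y=10)
  Distance 10: (x=8, y=0), (x=10, y=0), (x=7, y=1), (x=6, y=2), (x=5, y=3), (x=4, y=4), (x=3, y=5), (x=2, y=6), (x=1, y=7), (x=0, y=8), (x=0, y=10)
  Distance 11: (x=7, y=0), (x=6, y=1), (x=5, y=2), (x=4, y=3), (x=3, y=4), (x=2, y=5), (x=1, y=6), (x=0, y=7)
  Distance 12: (x=6, y=0), (x=5, y=1), (x=4, y=2), (x=3, y=3), (x=2, y=4), (x=0, y=6)
  Distance 13: (x=5, y=0), (x=4, y=1), (x=3, y=2), (x=2, y=3), (x=1, y=4), (x=0, y=5)
  Distance 14: (x=4, y=0), (x=3, y=1), (x=2, y=2), (x=1, y=3), (x=0, y=4)  <- goal reached here
One shortest path (14 moves): (x=9, y=9) -> (x=8, y=9) -> (x=7, y=9) -> (x=6, y=9) -> (x=5, y=9) -> (x=4, y=9) -> (x=3, y=9) -> (x=2, y=9) -> (x=2, y=8) -> (x=2, y=7) -> (x=2, y=6) -> (x=2, y=5) -> (x=2, y=4) -> (x=2, y=3) -> (x=2, y=2)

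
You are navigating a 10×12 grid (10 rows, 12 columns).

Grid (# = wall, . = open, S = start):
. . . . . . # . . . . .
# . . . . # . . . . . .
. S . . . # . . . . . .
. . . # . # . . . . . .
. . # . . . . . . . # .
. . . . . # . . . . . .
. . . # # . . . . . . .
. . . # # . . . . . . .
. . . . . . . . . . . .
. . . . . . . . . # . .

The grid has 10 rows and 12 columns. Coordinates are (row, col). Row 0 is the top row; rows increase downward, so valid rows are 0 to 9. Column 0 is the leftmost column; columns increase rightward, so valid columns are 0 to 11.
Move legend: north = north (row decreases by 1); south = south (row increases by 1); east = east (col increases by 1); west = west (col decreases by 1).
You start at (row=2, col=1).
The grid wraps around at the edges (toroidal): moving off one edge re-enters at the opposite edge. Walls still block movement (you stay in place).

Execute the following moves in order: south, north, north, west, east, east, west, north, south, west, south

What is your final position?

Answer: Final position: (row=2, col=1)

Derivation:
Start: (row=2, col=1)
  south (south): (row=2, col=1) -> (row=3, col=1)
  north (north): (row=3, col=1) -> (row=2, col=1)
  north (north): (row=2, col=1) -> (row=1, col=1)
  west (west): blocked, stay at (row=1, col=1)
  east (east): (row=1, col=1) -> (row=1, col=2)
  east (east): (row=1, col=2) -> (row=1, col=3)
  west (west): (row=1, col=3) -> (row=1, col=2)
  north (north): (row=1, col=2) -> (row=0, col=2)
  south (south): (row=0, col=2) -> (row=1, col=2)
  west (west): (row=1, col=2) -> (row=1, col=1)
  south (south): (row=1, col=1) -> (row=2, col=1)
Final: (row=2, col=1)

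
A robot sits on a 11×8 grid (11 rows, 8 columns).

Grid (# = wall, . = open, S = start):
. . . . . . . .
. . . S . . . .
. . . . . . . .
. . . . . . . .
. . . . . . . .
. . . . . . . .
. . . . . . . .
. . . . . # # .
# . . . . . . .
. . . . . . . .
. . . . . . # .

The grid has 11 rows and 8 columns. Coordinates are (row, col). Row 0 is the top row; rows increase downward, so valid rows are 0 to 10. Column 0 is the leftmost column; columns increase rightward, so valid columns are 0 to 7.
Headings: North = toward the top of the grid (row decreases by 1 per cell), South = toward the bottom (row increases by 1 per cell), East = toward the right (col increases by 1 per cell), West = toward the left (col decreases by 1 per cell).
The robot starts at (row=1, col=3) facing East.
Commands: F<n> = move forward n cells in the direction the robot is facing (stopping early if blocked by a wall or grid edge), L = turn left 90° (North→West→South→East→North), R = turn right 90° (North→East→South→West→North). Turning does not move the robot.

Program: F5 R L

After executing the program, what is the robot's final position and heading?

Answer: Final position: (row=1, col=7), facing East

Derivation:
Start: (row=1, col=3), facing East
  F5: move forward 4/5 (blocked), now at (row=1, col=7)
  R: turn right, now facing South
  L: turn left, now facing East
Final: (row=1, col=7), facing East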